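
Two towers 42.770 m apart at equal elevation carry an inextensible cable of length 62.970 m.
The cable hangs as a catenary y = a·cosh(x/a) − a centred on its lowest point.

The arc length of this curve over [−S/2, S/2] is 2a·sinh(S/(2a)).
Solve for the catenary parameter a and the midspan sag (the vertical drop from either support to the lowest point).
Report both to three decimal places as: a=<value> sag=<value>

a=13.521 sag=20.745

seed: a₀ = √(S³/(24(L−S))) = √(42.770³/(24·20.200)) = 12.703622
iter 1: u=1.683378  f(a)=+3.063e+00  f'(a)=-4.178e+00  a ← 12.703622 − (+3.063e+00/-4.178e+00) = 13.436831
iter 2: u=1.591521  f(a)=+2.852e-01  f'(a)=-3.433e+00  a ← 13.436831 − (+2.852e-01/-3.433e+00) = 13.519913
iter 3: u=1.581741  f(a)=+3.033e-03  f'(a)=-3.360e+00  a ← 13.519913 − (+3.033e-03/-3.360e+00) = 13.520815
iter 4: u=1.581635  f(a)=+3.511e-07  f'(a)=-3.359e+00  a ← 13.520815 − (+3.511e-07/-3.359e+00) = 13.520815
iter 5: u=1.581635  f(a)=+2.842e-14  f'(a)=-3.359e+00  a ← 13.520815 − (+2.842e-14/-3.359e+00) = 13.520815
converged: |Δa| < 1e-12 after 5 iterations
sag = a·(cosh(S/(2a)) − 1) = 13.520815·(cosh(1.581635) − 1) = 20.744585
T_max/T_min = cosh(S/(2a)) = 2.534270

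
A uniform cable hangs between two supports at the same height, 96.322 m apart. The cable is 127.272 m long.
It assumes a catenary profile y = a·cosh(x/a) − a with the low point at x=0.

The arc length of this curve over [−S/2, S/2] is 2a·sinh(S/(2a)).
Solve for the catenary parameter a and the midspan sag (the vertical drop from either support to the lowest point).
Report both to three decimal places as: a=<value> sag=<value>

seed: a₀ = √(S³/(24(L−S))) = √(96.322³/(24·30.950)) = 34.685846
iter 1: u=1.388491  f(a)=+3.124e+00  f'(a)=-2.153e+00  a ← 34.685846 − (+3.124e+00/-2.153e+00) = 36.136767
iter 2: u=1.332742  f(a)=+2.067e-01  f'(a)=-1.877e+00  a ← 36.136767 − (+2.067e-01/-1.877e+00) = 36.246910
iter 3: u=1.328693  f(a)=+1.047e-03  f'(a)=-1.858e+00  a ← 36.246910 − (+1.047e-03/-1.858e+00) = 36.247473
iter 4: u=1.328672  f(a)=+2.715e-08  f'(a)=-1.858e+00  a ← 36.247473 − (+2.715e-08/-1.858e+00) = 36.247473
iter 5: u=1.328672  f(a)=+0.000e+00  f'(a)=-1.858e+00  a ← 36.247473 − (+0.000e+00/-1.858e+00) = 36.247473
converged: |Δa| < 1e-12 after 5 iterations
sag = a·(cosh(S/(2a)) − 1) = 36.247473·(cosh(1.328672) − 1) = 36.987899
T_max/T_min = cosh(S/(2a)) = 2.020427

a=36.247 sag=36.988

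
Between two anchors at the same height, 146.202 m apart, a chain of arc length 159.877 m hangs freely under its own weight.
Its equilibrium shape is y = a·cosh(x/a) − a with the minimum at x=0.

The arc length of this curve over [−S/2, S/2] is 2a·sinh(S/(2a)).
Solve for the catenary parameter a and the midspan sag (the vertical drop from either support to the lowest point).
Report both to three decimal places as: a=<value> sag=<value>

seed: a₀ = √(S³/(24(L−S))) = √(146.202³/(24·13.675)) = 97.579970
iter 1: u=0.749139  f(a)=+3.889e-01  f'(a)=-2.963e-01  a ← 97.579970 − (+3.889e-01/-2.963e-01) = 98.892336
iter 2: u=0.739198  f(a)=+7.985e-03  f'(a)=-2.843e-01  a ← 98.892336 − (+7.985e-03/-2.843e-01) = 98.920423
iter 3: u=0.738988  f(a)=+3.522e-06  f'(a)=-2.840e-01  a ← 98.920423 − (+3.522e-06/-2.840e-01) = 98.920435
iter 4: u=0.738988  f(a)=+6.821e-13  f'(a)=-2.840e-01  a ← 98.920435 − (+6.821e-13/-2.840e-01) = 98.920435
converged: |Δa| < 1e-12 after 4 iterations
sag = a·(cosh(S/(2a)) − 1) = 98.920435·(cosh(0.738988) − 1) = 28.262175
T_max/T_min = cosh(S/(2a)) = 1.285706

a=98.920 sag=28.262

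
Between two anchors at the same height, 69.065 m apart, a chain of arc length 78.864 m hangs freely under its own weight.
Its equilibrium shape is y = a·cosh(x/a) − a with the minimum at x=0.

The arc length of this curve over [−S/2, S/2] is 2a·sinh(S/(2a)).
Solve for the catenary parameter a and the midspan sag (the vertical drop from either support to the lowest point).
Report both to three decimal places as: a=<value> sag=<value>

a=38.199 sag=16.701

seed: a₀ = √(S³/(24(L−S))) = √(69.065³/(24·9.799)) = 37.427475
iter 1: u=0.922651  f(a)=+4.256e-01  f'(a)=-5.696e-01  a ← 37.427475 − (+4.256e-01/-5.696e-01) = 38.174767
iter 2: u=0.904590  f(a)=+1.308e-02  f'(a)=-5.351e-01  a ← 38.174767 − (+1.308e-02/-5.351e-01) = 38.199217
iter 3: u=0.904011  f(a)=+1.323e-05  f'(a)=-5.340e-01  a ← 38.199217 − (+1.323e-05/-5.340e-01) = 38.199242
iter 4: u=0.904010  f(a)=+1.354e-11  f'(a)=-5.340e-01  a ← 38.199242 − (+1.354e-11/-5.340e-01) = 38.199242
converged: |Δa| < 1e-12 after 4 iterations
sag = a·(cosh(S/(2a)) − 1) = 38.199242·(cosh(0.904010) − 1) = 16.701256
T_max/T_min = cosh(S/(2a)) = 1.437214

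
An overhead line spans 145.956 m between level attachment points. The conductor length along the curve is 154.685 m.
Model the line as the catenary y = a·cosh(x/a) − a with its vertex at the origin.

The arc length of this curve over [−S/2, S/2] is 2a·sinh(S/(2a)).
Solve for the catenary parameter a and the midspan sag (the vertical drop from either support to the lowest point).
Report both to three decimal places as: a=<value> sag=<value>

a=122.906 sag=22.310

seed: a₀ = √(S³/(24(L−S))) = √(145.956³/(24·8.729)) = 121.827424
iter 1: u=0.599028  f(a)=+1.580e-01  f'(a)=-1.485e-01  a ← 121.827424 − (+1.580e-01/-1.485e-01) = 122.891045
iter 2: u=0.593843  f(a)=+2.092e-03  f'(a)=-1.446e-01  a ← 122.891045 − (+2.092e-03/-1.446e-01) = 122.905516
iter 3: u=0.593773  f(a)=+3.781e-07  f'(a)=-1.445e-01  a ← 122.905516 − (+3.781e-07/-1.445e-01) = 122.905519
iter 4: u=0.593773  f(a)=+0.000e+00  f'(a)=-1.445e-01  a ← 122.905519 − (+0.000e+00/-1.445e-01) = 122.905519
converged: |Δa| < 1e-12 after 4 iterations
sag = a·(cosh(S/(2a)) − 1) = 122.905519·(cosh(0.593773) − 1) = 22.310282
T_max/T_min = cosh(S/(2a)) = 1.181524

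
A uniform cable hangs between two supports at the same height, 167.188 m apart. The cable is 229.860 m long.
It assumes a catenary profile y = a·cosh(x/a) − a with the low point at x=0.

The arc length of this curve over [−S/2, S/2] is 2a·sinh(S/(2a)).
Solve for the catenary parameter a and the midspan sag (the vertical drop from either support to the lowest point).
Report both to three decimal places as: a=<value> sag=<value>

seed: a₀ = √(S³/(24(L−S))) = √(167.188³/(24·62.672)) = 55.739781
iter 1: u=1.499719  f(a)=+7.437e+00  f'(a)=-2.797e+00  a ← 55.739781 − (+7.437e+00/-2.797e+00) = 58.398970
iter 2: u=1.431429  f(a)=+5.654e-01  f'(a)=-2.386e+00  a ← 58.398970 − (+5.654e-01/-2.386e+00) = 58.635874
iter 3: u=1.425646  f(a)=+3.861e-03  f'(a)=-2.354e+00  a ← 58.635874 − (+3.861e-03/-2.354e+00) = 58.637514
iter 4: u=1.425606  f(a)=+1.828e-07  f'(a)=-2.354e+00  a ← 58.637514 − (+1.828e-07/-2.354e+00) = 58.637514
iter 5: u=1.425606  f(a)=+5.684e-14  f'(a)=-2.354e+00  a ← 58.637514 − (+5.684e-14/-2.354e+00) = 58.637514
converged: |Δa| < 1e-12 after 5 iterations
sag = a·(cosh(S/(2a)) − 1) = 58.637514·(cosh(1.425606) − 1) = 70.386759
T_max/T_min = cosh(S/(2a)) = 2.200371

a=58.638 sag=70.387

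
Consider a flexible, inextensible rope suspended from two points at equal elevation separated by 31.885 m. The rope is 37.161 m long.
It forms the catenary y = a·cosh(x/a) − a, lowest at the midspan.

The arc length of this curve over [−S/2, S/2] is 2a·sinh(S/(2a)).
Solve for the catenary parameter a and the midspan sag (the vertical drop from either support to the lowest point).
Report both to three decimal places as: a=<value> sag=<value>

seed: a₀ = √(S³/(24(L−S))) = √(31.885³/(24·5.276)) = 16.000060
iter 1: u=0.996402  f(a)=+2.682e-01  f'(a)=-7.273e-01  a ← 16.000060 − (+2.682e-01/-7.273e-01) = 16.368778
iter 2: u=0.973958  f(a)=+9.550e-03  f'(a)=-6.764e-01  a ← 16.368778 − (+9.550e-03/-6.764e-01) = 16.382898
iter 3: u=0.973118  f(a)=+1.310e-05  f'(a)=-6.745e-01  a ← 16.382898 − (+1.310e-05/-6.745e-01) = 16.382918
iter 4: u=0.973117  f(a)=+2.474e-11  f'(a)=-6.745e-01  a ← 16.382918 − (+2.474e-11/-6.745e-01) = 16.382918
iter 5: u=0.973117  f(a)=-7.105e-15  f'(a)=-6.745e-01  a ← 16.382918 − (-7.105e-15/-6.745e-01) = 16.382918
converged: |Δa| < 1e-12 after 5 iterations
sag = a·(cosh(S/(2a)) − 1) = 16.382918·(cosh(0.973117) − 1) = 8.388739
T_max/T_min = cosh(S/(2a)) = 1.512042

a=16.383 sag=8.389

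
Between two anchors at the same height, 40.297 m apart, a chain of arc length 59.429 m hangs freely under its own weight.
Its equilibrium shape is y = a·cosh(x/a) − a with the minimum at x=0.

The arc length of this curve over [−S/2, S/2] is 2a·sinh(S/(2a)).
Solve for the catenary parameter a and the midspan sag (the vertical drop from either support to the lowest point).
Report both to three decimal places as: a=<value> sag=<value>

a=12.709 sag=19.609

seed: a₀ = √(S³/(24(L−S))) = √(40.297³/(24·19.132)) = 11.937772
iter 1: u=1.687794  f(a)=+2.917e+00  f'(a)=-4.216e+00  a ← 11.937772 − (+2.917e+00/-4.216e+00) = 12.629690
iter 2: u=1.595328  f(a)=+2.729e-01  f'(a)=-3.461e+00  a ← 12.629690 − (+2.729e-01/-3.461e+00) = 12.708522
iter 3: u=1.585432  f(a)=+2.931e-03  f'(a)=-3.387e+00  a ← 12.708522 − (+2.931e-03/-3.387e+00) = 12.709387
iter 4: u=1.585324  f(a)=+3.462e-07  f'(a)=-3.387e+00  a ← 12.709387 − (+3.462e-07/-3.387e+00) = 12.709387
iter 5: u=1.585324  f(a)=+0.000e+00  f'(a)=-3.387e+00  a ← 12.709387 − (+0.000e+00/-3.387e+00) = 12.709387
converged: |Δa| < 1e-12 after 5 iterations
sag = a·(cosh(S/(2a)) − 1) = 12.709387·(cosh(1.585324) − 1) = 19.609029
T_max/T_min = cosh(S/(2a)) = 2.542878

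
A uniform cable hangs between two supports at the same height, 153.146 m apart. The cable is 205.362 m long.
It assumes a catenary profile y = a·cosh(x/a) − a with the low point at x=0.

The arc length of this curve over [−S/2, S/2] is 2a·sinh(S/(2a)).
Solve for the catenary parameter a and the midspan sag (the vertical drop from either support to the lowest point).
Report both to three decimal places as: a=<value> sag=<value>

seed: a₀ = √(S³/(24(L−S))) = √(153.146³/(24·52.216)) = 53.536634
iter 1: u=1.430292  f(a)=+5.609e+00  f'(a)=-2.380e+00  a ← 53.536634 − (+5.609e+00/-2.380e+00) = 55.893219
iter 2: u=1.369987  f(a)=+3.916e-01  f'(a)=-2.058e+00  a ← 55.893219 − (+3.916e-01/-2.058e+00) = 56.083472
iter 3: u=1.365340  f(a)=+2.226e-03  f'(a)=-2.035e+00  a ← 56.083472 − (+2.226e-03/-2.035e+00) = 56.084566
iter 4: u=1.365313  f(a)=+7.280e-08  f'(a)=-2.035e+00  a ← 56.084566 − (+7.280e-08/-2.035e+00) = 56.084566
iter 5: u=1.365313  f(a)=-2.842e-14  f'(a)=-2.035e+00  a ← 56.084566 − (-2.842e-14/-2.035e+00) = 56.084566
converged: |Δa| < 1e-12 after 5 iterations
sag = a·(cosh(S/(2a)) − 1) = 56.084566·(cosh(1.365313) − 1) = 60.914863
T_max/T_min = cosh(S/(2a)) = 2.086125

a=56.085 sag=60.915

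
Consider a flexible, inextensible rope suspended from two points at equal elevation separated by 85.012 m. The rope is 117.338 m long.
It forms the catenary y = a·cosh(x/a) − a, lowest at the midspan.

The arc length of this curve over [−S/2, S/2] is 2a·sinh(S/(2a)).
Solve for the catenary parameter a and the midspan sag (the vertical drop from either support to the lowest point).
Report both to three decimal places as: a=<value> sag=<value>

a=29.623 sag=36.100

seed: a₀ = √(S³/(24(L−S))) = √(85.012³/(24·32.326)) = 28.140949
iter 1: u=1.510468  f(a)=+3.894e+00  f'(a)=-2.866e+00  a ← 28.140949 − (+3.894e+00/-2.866e+00) = 29.499704
iter 2: u=1.440896  f(a)=+2.998e-01  f'(a)=-2.440e+00  a ← 29.499704 − (+2.998e-01/-2.440e+00) = 29.622565
iter 3: u=1.434920  f(a)=+2.105e-03  f'(a)=-2.406e+00  a ← 29.622565 − (+2.105e-03/-2.406e+00) = 29.623440
iter 4: u=1.434877  f(a)=+1.053e-07  f'(a)=-2.406e+00  a ← 29.623440 − (+1.053e-07/-2.406e+00) = 29.623440
iter 5: u=1.434877  f(a)=+2.842e-14  f'(a)=-2.406e+00  a ← 29.623440 − (+2.842e-14/-2.406e+00) = 29.623440
converged: |Δa| < 1e-12 after 5 iterations
sag = a·(cosh(S/(2a)) − 1) = 29.623440·(cosh(1.434877) − 1) = 36.100222
T_max/T_min = cosh(S/(2a)) = 2.218637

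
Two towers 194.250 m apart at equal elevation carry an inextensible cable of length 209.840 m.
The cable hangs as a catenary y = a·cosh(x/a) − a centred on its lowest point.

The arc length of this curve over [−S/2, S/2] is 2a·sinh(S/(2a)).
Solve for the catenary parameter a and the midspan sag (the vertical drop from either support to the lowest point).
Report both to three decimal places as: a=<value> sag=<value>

seed: a₀ = √(S³/(24(L−S))) = √(194.250³/(24·15.590)) = 139.962878
iter 1: u=0.693934  f(a)=+3.797e-01  f'(a)=-2.337e-01  a ← 139.962878 − (+3.797e-01/-2.337e-01) = 141.587685
iter 2: u=0.685971  f(a)=+6.713e-03  f'(a)=-2.255e-01  a ← 141.587685 − (+6.713e-03/-2.255e-01) = 141.617456
iter 3: u=0.685826  f(a)=+2.182e-06  f'(a)=-2.253e-01  a ← 141.617456 − (+2.182e-06/-2.253e-01) = 141.617466
iter 4: u=0.685826  f(a)=+1.990e-13  f'(a)=-2.253e-01  a ← 141.617466 − (+1.990e-13/-2.253e-01) = 141.617466
converged: |Δa| < 1e-12 after 4 iterations
sag = a·(cosh(S/(2a)) − 1) = 141.617466·(cosh(0.685826) − 1) = 34.631543
T_max/T_min = cosh(S/(2a)) = 1.244543

a=141.617 sag=34.632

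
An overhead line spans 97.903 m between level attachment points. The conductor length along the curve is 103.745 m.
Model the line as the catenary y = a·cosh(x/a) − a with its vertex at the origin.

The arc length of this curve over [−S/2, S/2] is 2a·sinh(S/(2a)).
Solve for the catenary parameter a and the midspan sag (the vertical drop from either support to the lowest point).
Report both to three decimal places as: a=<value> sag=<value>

a=82.533 sag=14.948

seed: a₀ = √(S³/(24(L−S))) = √(97.903³/(24·5.842)) = 81.810228
iter 1: u=0.598354  f(a)=+1.055e-01  f'(a)=-1.480e-01  a ← 81.810228 − (+1.055e-01/-1.480e-01) = 82.522915
iter 2: u=0.593187  f(a)=+1.394e-03  f'(a)=-1.441e-01  a ← 82.522915 − (+1.394e-03/-1.441e-01) = 82.532589
iter 3: u=0.593117  f(a)=+2.508e-07  f'(a)=-1.441e-01  a ← 82.532589 − (+2.508e-07/-1.441e-01) = 82.532591
iter 4: u=0.593117  f(a)=+2.842e-14  f'(a)=-1.441e-01  a ← 82.532591 − (+2.842e-14/-1.441e-01) = 82.532591
converged: |Δa| < 1e-12 after 4 iterations
sag = a·(cosh(S/(2a)) − 1) = 82.532591·(cosh(0.593117) − 1) = 14.947586
T_max/T_min = cosh(S/(2a)) = 1.181111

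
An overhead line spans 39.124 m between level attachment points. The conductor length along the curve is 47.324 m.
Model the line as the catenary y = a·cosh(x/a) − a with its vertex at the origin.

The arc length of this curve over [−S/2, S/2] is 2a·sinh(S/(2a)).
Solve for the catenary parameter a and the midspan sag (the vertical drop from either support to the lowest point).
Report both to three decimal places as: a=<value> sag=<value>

seed: a₀ = √(S³/(24(L−S))) = √(39.124³/(24·8.200)) = 17.444251
iter 1: u=1.121401  f(a)=+5.313e-01  f'(a)=-1.064e+00  a ← 17.444251 − (+5.313e-01/-1.064e+00) = 17.943689
iter 2: u=1.090188  f(a)=+2.367e-02  f'(a)=-9.709e-01  a ← 17.943689 − (+2.367e-02/-9.709e-01) = 17.968070
iter 3: u=1.088709  f(a)=+5.184e-05  f'(a)=-9.667e-01  a ← 17.968070 − (+5.184e-05/-9.667e-01) = 17.968123
iter 4: u=1.088706  f(a)=+2.498e-10  f'(a)=-9.667e-01  a ← 17.968123 − (+2.498e-10/-9.667e-01) = 17.968123
iter 5: u=1.088706  f(a)=+0.000e+00  f'(a)=-9.667e-01  a ← 17.968123 − (+0.000e+00/-9.667e-01) = 17.968123
converged: |Δa| < 1e-12 after 5 iterations
sag = a·(cosh(S/(2a)) − 1) = 17.968123·(cosh(1.088706) − 1) = 11.742880
T_max/T_min = cosh(S/(2a)) = 1.653540

a=17.968 sag=11.743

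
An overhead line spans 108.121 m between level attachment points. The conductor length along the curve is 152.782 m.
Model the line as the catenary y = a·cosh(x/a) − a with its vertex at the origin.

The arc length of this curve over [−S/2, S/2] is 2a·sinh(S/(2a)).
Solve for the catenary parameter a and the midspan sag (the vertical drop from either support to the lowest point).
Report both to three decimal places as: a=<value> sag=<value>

seed: a₀ = √(S³/(24(L−S))) = √(108.121³/(24·44.661)) = 34.339600
iter 1: u=1.574290  f(a)=+5.872e+00  f'(a)=-3.306e+00  a ← 34.339600 − (+5.872e+00/-3.306e+00) = 36.116139
iter 2: u=1.496852  f(a)=+4.865e-01  f'(a)=-2.779e+00  a ← 36.116139 − (+4.865e-01/-2.779e+00) = 36.291222
iter 3: u=1.489630  f(a)=+4.005e-03  f'(a)=-2.733e+00  a ← 36.291222 − (+4.005e-03/-2.733e+00) = 36.292688
iter 4: u=1.489570  f(a)=+2.764e-07  f'(a)=-2.733e+00  a ← 36.292688 − (+2.764e-07/-2.733e+00) = 36.292688
iter 5: u=1.489570  f(a)=-5.684e-14  f'(a)=-2.733e+00  a ← 36.292688 − (-5.684e-14/-2.733e+00) = 36.292688
converged: |Δa| < 1e-12 after 5 iterations
sag = a·(cosh(S/(2a)) − 1) = 36.292688·(cosh(1.489570) − 1) = 48.281209
T_max/T_min = cosh(S/(2a)) = 2.330329

a=36.293 sag=48.281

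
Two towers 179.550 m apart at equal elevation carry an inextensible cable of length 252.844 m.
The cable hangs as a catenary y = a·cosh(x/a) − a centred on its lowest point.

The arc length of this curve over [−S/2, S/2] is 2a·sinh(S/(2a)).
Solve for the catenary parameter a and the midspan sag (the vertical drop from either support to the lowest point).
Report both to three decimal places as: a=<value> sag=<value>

seed: a₀ = √(S³/(24(L−S))) = √(179.550³/(24·73.294)) = 57.363849
iter 1: u=1.565010  f(a)=+9.517e+00  f'(a)=-3.239e+00  a ← 57.363849 − (+9.517e+00/-3.239e+00) = 60.302602
iter 2: u=1.488742  f(a)=+7.803e-01  f'(a)=-2.727e+00  a ← 60.302602 − (+7.803e-01/-2.727e+00) = 60.588682
iter 3: u=1.481712  f(a)=+6.279e-03  f'(a)=-2.684e+00  a ← 60.588682 − (+6.279e-03/-2.684e+00) = 60.591022
iter 4: u=1.481655  f(a)=+4.139e-07  f'(a)=-2.683e+00  a ← 60.591022 − (+4.139e-07/-2.683e+00) = 60.591022
iter 5: u=1.481655  f(a)=+0.000e+00  f'(a)=-2.683e+00  a ← 60.591022 − (+0.000e+00/-2.683e+00) = 60.591022
converged: |Δa| < 1e-12 after 5 iterations
sag = a·(cosh(S/(2a)) − 1) = 60.591022·(cosh(1.481655) − 1) = 79.600968
T_max/T_min = cosh(S/(2a)) = 2.313742

a=60.591 sag=79.601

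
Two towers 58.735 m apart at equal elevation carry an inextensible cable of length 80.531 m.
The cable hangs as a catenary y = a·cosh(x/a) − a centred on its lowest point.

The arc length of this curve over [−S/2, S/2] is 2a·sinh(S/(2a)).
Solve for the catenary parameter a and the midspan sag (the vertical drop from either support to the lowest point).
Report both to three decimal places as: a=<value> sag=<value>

seed: a₀ = √(S³/(24(L−S))) = √(58.735³/(24·21.796)) = 19.681194
iter 1: u=1.492160  f(a)=+2.559e+00  f'(a)=-2.749e+00  a ← 19.681194 − (+2.559e+00/-2.749e+00) = 20.612164
iter 2: u=1.424765  f(a)=+1.928e-01  f'(a)=-2.349e+00  a ← 20.612164 − (+1.928e-01/-2.349e+00) = 20.694237
iter 3: u=1.419115  f(a)=+1.291e-03  f'(a)=-2.318e+00  a ← 20.694237 − (+1.291e-03/-2.318e+00) = 20.694794
iter 4: u=1.419077  f(a)=+5.876e-08  f'(a)=-2.317e+00  a ← 20.694794 − (+5.876e-08/-2.317e+00) = 20.694794
iter 5: u=1.419077  f(a)=+1.421e-14  f'(a)=-2.317e+00  a ← 20.694794 − (+1.421e-14/-2.317e+00) = 20.694794
converged: |Δa| < 1e-12 after 5 iterations
sag = a·(cosh(S/(2a)) − 1) = 20.694794·(cosh(1.419077) − 1) = 24.577549
T_max/T_min = cosh(S/(2a)) = 2.187620

a=20.695 sag=24.578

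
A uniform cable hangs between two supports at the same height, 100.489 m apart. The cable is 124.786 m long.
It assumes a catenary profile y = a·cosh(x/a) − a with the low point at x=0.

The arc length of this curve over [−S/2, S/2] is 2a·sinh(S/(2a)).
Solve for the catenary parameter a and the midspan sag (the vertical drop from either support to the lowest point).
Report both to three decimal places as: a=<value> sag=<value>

seed: a₀ = √(S³/(24(L−S))) = √(100.489³/(24·24.297)) = 41.715345
iter 1: u=1.204461  f(a)=+1.825e+00  f'(a)=-1.343e+00  a ← 41.715345 − (+1.825e+00/-1.343e+00) = 43.074012
iter 2: u=1.166469  f(a)=+9.293e-02  f'(a)=-1.209e+00  a ← 43.074012 − (+9.293e-02/-1.209e+00) = 43.150861
iter 3: u=1.164392  f(a)=+2.697e-04  f'(a)=-1.202e+00  a ← 43.150861 − (+2.697e-04/-1.202e+00) = 43.151086
iter 4: u=1.164386  f(a)=+2.287e-09  f'(a)=-1.202e+00  a ← 43.151086 − (+2.287e-09/-1.202e+00) = 43.151086
iter 5: u=1.164386  f(a)=-1.421e-14  f'(a)=-1.202e+00  a ← 43.151086 − (-1.421e-14/-1.202e+00) = 43.151086
converged: |Δa| < 1e-12 after 5 iterations
sag = a·(cosh(S/(2a)) − 1) = 43.151086·(cosh(1.164386) − 1) = 32.709989
T_max/T_min = cosh(S/(2a)) = 1.758034

a=43.151 sag=32.710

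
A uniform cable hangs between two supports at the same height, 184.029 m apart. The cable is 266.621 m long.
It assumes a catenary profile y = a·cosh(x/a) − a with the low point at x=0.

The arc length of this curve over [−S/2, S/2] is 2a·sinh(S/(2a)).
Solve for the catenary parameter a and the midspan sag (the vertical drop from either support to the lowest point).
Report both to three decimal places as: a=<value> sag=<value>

a=59.515 sag=86.477

seed: a₀ = √(S³/(24(L−S))) = √(184.029³/(24·82.592)) = 56.073128
iter 1: u=1.640973  f(a)=+1.186e+01  f'(a)=-3.819e+00  a ← 56.073128 − (+1.186e+01/-3.819e+00) = 59.178493
iter 2: u=1.554864  f(a)=+1.057e+00  f'(a)=-3.167e+00  a ← 59.178493 − (+1.057e+00/-3.167e+00) = 59.512153
iter 3: u=1.546146  f(a)=+1.020e-02  f'(a)=-3.106e+00  a ← 59.512153 − (+1.020e-02/-3.106e+00) = 59.515435
iter 4: u=1.546061  f(a)=+9.697e-07  f'(a)=-3.105e+00  a ← 59.515435 − (+9.697e-07/-3.105e+00) = 59.515436
iter 5: u=1.546061  f(a)=+5.684e-14  f'(a)=-3.105e+00  a ← 59.515436 − (+5.684e-14/-3.105e+00) = 59.515436
converged: |Δa| < 1e-12 after 5 iterations
sag = a·(cosh(S/(2a)) − 1) = 59.515436·(cosh(1.546061) − 1) = 86.476949
T_max/T_min = cosh(S/(2a)) = 2.453017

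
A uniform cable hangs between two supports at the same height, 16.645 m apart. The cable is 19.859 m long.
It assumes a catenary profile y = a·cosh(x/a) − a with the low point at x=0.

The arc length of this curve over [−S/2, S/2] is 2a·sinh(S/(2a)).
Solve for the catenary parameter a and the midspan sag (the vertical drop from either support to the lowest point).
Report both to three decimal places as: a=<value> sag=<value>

a=7.947 sag=4.771

seed: a₀ = √(S³/(24(L−S))) = √(16.645³/(24·3.214)) = 7.732094
iter 1: u=1.076358  f(a)=+1.914e-01  f'(a)=-9.317e-01  a ← 7.732094 − (+1.914e-01/-9.317e-01) = 7.937517
iter 2: u=1.048502  f(a)=+7.893e-03  f'(a)=-8.563e-01  a ← 7.937517 − (+7.893e-03/-8.563e-01) = 7.946734
iter 3: u=1.047286  f(a)=+1.470e-05  f'(a)=-8.531e-01  a ← 7.946734 − (+1.470e-05/-8.531e-01) = 7.946751
iter 4: u=1.047283  f(a)=+5.120e-11  f'(a)=-8.531e-01  a ← 7.946751 − (+5.120e-11/-8.531e-01) = 7.946751
iter 5: u=1.047283  f(a)=+0.000e+00  f'(a)=-8.531e-01  a ← 7.946751 − (+0.000e+00/-8.531e-01) = 7.946751
converged: |Δa| < 1e-12 after 5 iterations
sag = a·(cosh(S/(2a)) − 1) = 7.946751·(cosh(1.047283) − 1) = 4.771182
T_max/T_min = cosh(S/(2a)) = 1.600394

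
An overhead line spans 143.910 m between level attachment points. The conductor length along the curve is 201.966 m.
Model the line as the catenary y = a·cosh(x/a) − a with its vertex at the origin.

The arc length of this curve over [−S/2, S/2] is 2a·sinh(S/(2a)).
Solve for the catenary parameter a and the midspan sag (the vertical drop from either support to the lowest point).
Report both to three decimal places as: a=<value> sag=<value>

seed: a₀ = √(S³/(24(L−S))) = √(143.910³/(24·58.056)) = 46.249526
iter 1: u=1.555800  f(a)=+7.445e+00  f'(a)=-3.173e+00  a ← 46.249526 − (+7.445e+00/-3.173e+00) = 48.595780
iter 2: u=1.480684  f(a)=+6.041e-01  f'(a)=-2.677e+00  a ← 48.595780 − (+6.041e-01/-2.677e+00) = 48.821394
iter 3: u=1.473842  f(a)=+4.752e-03  f'(a)=-2.635e+00  a ← 48.821394 − (+4.752e-03/-2.635e+00) = 48.823197
iter 4: u=1.473787  f(a)=+2.992e-07  f'(a)=-2.635e+00  a ← 48.823197 − (+2.992e-07/-2.635e+00) = 48.823197
iter 5: u=1.473787  f(a)=-2.842e-14  f'(a)=-2.635e+00  a ← 48.823197 − (-2.842e-14/-2.635e+00) = 48.823197
converged: |Δa| < 1e-12 after 5 iterations
sag = a·(cosh(S/(2a)) − 1) = 48.823197·(cosh(1.473787) − 1) = 63.343067
T_max/T_min = cosh(S/(2a)) = 2.297397

a=48.823 sag=63.343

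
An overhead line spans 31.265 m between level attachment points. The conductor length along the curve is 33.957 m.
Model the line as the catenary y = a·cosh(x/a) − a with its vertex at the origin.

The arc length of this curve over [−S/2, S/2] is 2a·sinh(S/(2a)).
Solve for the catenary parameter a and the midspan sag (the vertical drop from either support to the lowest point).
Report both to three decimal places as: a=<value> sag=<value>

a=22.025 sag=5.785

seed: a₀ = √(S³/(24(L−S))) = √(31.265³/(24·2.692)) = 21.749261
iter 1: u=0.718760  f(a)=+7.040e-02  f'(a)=-2.606e-01  a ← 21.749261 − (+7.040e-02/-2.606e-01) = 22.019424
iter 2: u=0.709941  f(a)=+1.333e-03  f'(a)=-2.508e-01  a ← 22.019424 − (+1.333e-03/-2.508e-01) = 22.024740
iter 3: u=0.709770  f(a)=+4.986e-07  f'(a)=-2.506e-01  a ← 22.024740 − (+4.986e-07/-2.506e-01) = 22.024742
iter 4: u=0.709770  f(a)=+7.105e-14  f'(a)=-2.506e-01  a ← 22.024742 − (+7.105e-14/-2.506e-01) = 22.024742
converged: |Δa| < 1e-12 after 4 iterations
sag = a·(cosh(S/(2a)) − 1) = 22.024742·(cosh(0.709770) − 1) = 5.784586
T_max/T_min = cosh(S/(2a)) = 1.262640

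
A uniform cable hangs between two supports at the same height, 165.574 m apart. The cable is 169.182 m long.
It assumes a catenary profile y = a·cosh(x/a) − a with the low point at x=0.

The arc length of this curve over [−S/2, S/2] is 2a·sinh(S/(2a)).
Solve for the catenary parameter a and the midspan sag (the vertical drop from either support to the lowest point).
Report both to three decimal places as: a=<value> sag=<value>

a=229.699 sag=15.081

seed: a₀ = √(S³/(24(L−S))) = √(165.574³/(24·3.608)) = 228.954575
iter 1: u=0.361587  f(a)=+2.366e-02  f'(a)=-3.193e-02  a ← 228.954575 − (+2.366e-02/-3.193e-02) = 229.695543
iter 2: u=0.360421  f(a)=+1.154e-04  f'(a)=-3.162e-02  a ← 229.695543 − (+1.154e-04/-3.162e-02) = 229.699191
iter 3: u=0.360415  f(a)=+2.772e-09  f'(a)=-3.162e-02  a ← 229.699191 − (+2.772e-09/-3.162e-02) = 229.699191
iter 4: u=0.360415  f(a)=+2.842e-14  f'(a)=-3.162e-02  a ← 229.699191 − (+2.842e-14/-3.162e-02) = 229.699191
converged: |Δa| < 1e-12 after 4 iterations
sag = a·(cosh(S/(2a)) − 1) = 229.699191·(cosh(0.360415) − 1) = 15.081028
T_max/T_min = cosh(S/(2a)) = 1.065656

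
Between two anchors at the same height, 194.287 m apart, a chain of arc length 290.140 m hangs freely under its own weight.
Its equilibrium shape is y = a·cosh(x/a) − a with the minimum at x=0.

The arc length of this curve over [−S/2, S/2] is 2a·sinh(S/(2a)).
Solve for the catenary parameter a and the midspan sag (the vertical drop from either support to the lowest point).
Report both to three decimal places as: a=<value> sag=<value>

a=60.242 sag=96.839

seed: a₀ = √(S³/(24(L−S))) = √(194.287³/(24·95.853)) = 56.462114
iter 1: u=1.720508  f(a)=+1.523e+01  f'(a)=-4.513e+00  a ← 56.462114 − (+1.523e+01/-4.513e+00) = 59.836872
iter 2: u=1.623472  f(a)=+1.472e+00  f'(a)=-3.679e+00  a ← 59.836872 − (+1.472e+00/-3.679e+00) = 60.237061
iter 3: u=1.612687  f(a)=+1.701e-02  f'(a)=-3.594e+00  a ← 60.237061 − (+1.701e-02/-3.594e+00) = 60.241794
iter 4: u=1.612560  f(a)=+2.328e-06  f'(a)=-3.593e+00  a ← 60.241794 − (+2.328e-06/-3.593e+00) = 60.241794
iter 5: u=1.612560  f(a)=+5.684e-14  f'(a)=-3.593e+00  a ← 60.241794 − (+5.684e-14/-3.593e+00) = 60.241794
converged: |Δa| < 1e-12 after 5 iterations
sag = a·(cosh(S/(2a)) − 1) = 60.241794·(cosh(1.612560) − 1) = 96.839009
T_max/T_min = cosh(S/(2a)) = 2.607505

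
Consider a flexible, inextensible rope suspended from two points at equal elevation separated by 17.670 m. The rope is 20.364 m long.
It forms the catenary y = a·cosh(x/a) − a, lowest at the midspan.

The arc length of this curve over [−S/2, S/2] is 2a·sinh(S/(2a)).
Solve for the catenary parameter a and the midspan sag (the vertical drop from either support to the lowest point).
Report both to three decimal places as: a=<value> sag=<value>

seed: a₀ = √(S³/(24(L−S))) = √(17.670³/(24·2.694)) = 9.237414
iter 1: u=0.956437  f(a)=+1.259e-01  f'(a)=-6.384e-01  a ← 9.237414 − (+1.259e-01/-6.384e-01) = 9.434682
iter 2: u=0.936439  f(a)=+4.147e-03  f'(a)=-5.970e-01  a ← 9.434682 − (+4.147e-03/-5.970e-01) = 9.441629
iter 3: u=0.935750  f(a)=+4.837e-06  f'(a)=-5.956e-01  a ← 9.441629 − (+4.837e-06/-5.956e-01) = 9.441637
iter 4: u=0.935749  f(a)=+6.597e-12  f'(a)=-5.956e-01  a ← 9.441637 − (+6.597e-12/-5.956e-01) = 9.441637
iter 5: u=0.935749  f(a)=+0.000e+00  f'(a)=-5.956e-01  a ← 9.441637 − (+0.000e+00/-5.956e-01) = 9.441637
converged: |Δa| < 1e-12 after 5 iterations
sag = a·(cosh(S/(2a)) − 1) = 9.441637·(cosh(0.935749) − 1) = 4.444242
T_max/T_min = cosh(S/(2a)) = 1.470707

a=9.442 sag=4.444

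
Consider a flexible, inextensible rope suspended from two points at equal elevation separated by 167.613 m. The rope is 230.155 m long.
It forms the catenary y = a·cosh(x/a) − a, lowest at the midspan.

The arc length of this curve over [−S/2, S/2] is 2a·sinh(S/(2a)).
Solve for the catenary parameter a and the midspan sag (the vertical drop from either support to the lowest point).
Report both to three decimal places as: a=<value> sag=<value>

seed: a₀ = √(S³/(24(L−S))) = √(167.613³/(24·62.542)) = 56.010577
iter 1: u=1.496262  f(a)=+7.386e+00  f'(a)=-2.775e+00  a ← 56.010577 − (+7.386e+00/-2.775e+00) = 58.672314
iter 2: u=1.428382  f(a)=+5.591e-01  f'(a)=-2.369e+00  a ← 58.672314 − (+5.591e-01/-2.369e+00) = 58.908310
iter 3: u=1.422660  f(a)=+3.784e-03  f'(a)=-2.337e+00  a ← 58.908310 − (+3.784e-03/-2.337e+00) = 58.909929
iter 4: u=1.422621  f(a)=+1.760e-07  f'(a)=-2.337e+00  a ← 58.909929 − (+1.760e-07/-2.337e+00) = 58.909929
iter 5: u=1.422621  f(a)=+2.842e-14  f'(a)=-2.337e+00  a ← 58.909929 − (+2.842e-14/-2.337e+00) = 58.909929
converged: |Δa| < 1e-12 after 5 iterations
sag = a·(cosh(S/(2a)) − 1) = 58.909929·(cosh(1.422621) − 1) = 70.369655
T_max/T_min = cosh(S/(2a)) = 2.194530

a=58.910 sag=70.370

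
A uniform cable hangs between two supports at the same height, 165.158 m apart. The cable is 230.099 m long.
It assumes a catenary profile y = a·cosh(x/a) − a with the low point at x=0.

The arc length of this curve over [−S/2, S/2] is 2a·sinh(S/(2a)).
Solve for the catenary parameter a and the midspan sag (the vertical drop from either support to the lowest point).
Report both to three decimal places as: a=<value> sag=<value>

seed: a₀ = √(S³/(24(L−S))) = √(165.158³/(24·64.941)) = 53.763102
iter 1: u=1.535979  f(a)=+8.105e+00  f'(a)=-3.036e+00  a ← 53.763102 − (+8.105e+00/-3.036e+00) = 56.432865
iter 2: u=1.463314  f(a)=+6.429e-01  f'(a)=-2.572e+00  a ← 56.432865 − (+6.429e-01/-2.572e+00) = 56.682828
iter 3: u=1.456861  f(a)=+4.814e-03  f'(a)=-2.533e+00  a ← 56.682828 − (+4.814e-03/-2.533e+00) = 56.684728
iter 4: u=1.456812  f(a)=+2.744e-07  f'(a)=-2.533e+00  a ← 56.684728 − (+2.744e-07/-2.533e+00) = 56.684729
iter 5: u=1.456812  f(a)=+5.684e-14  f'(a)=-2.533e+00  a ← 56.684729 − (+5.684e-14/-2.533e+00) = 56.684729
converged: |Δa| < 1e-12 after 5 iterations
sag = a·(cosh(S/(2a)) − 1) = 56.684729·(cosh(1.456812) − 1) = 71.571055
T_max/T_min = cosh(S/(2a)) = 2.262616

a=56.685 sag=71.571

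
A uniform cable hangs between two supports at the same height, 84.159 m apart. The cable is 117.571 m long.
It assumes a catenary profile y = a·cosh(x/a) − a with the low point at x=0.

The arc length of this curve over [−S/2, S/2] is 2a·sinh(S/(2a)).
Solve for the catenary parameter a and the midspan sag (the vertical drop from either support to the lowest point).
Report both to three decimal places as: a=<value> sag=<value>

seed: a₀ = √(S³/(24(L−S))) = √(84.159³/(24·33.412)) = 27.264277
iter 1: u=1.543393  f(a)=+4.213e+00  f'(a)=-3.087e+00  a ← 27.264277 − (+4.213e+00/-3.087e+00) = 28.629089
iter 2: u=1.469816  f(a)=+3.370e-01  f'(a)=-2.611e+00  a ← 28.629089 − (+3.370e-01/-2.611e+00) = 28.758159
iter 3: u=1.463220  f(a)=+2.571e-03  f'(a)=-2.571e+00  a ← 28.758159 − (+2.571e-03/-2.571e+00) = 28.759159
iter 4: u=1.463169  f(a)=+1.521e-07  f'(a)=-2.571e+00  a ← 28.759159 − (+1.521e-07/-2.571e+00) = 28.759159
iter 5: u=1.463169  f(a)=+2.842e-14  f'(a)=-2.571e+00  a ← 28.759159 − (+2.842e-14/-2.571e+00) = 28.759159
converged: |Δa| < 1e-12 after 5 iterations
sag = a·(cosh(S/(2a)) − 1) = 28.759159·(cosh(1.463169) − 1) = 36.684131
T_max/T_min = cosh(S/(2a)) = 2.275563

a=28.759 sag=36.684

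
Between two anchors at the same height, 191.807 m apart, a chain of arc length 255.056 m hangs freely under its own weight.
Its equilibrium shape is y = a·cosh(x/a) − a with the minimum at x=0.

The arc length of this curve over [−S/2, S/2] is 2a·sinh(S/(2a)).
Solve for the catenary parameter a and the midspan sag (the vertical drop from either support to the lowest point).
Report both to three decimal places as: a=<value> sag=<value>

seed: a₀ = √(S³/(24(L−S))) = √(191.807³/(24·63.249)) = 68.181135
iter 1: u=1.406599  f(a)=+6.560e+00  f'(a)=-2.249e+00  a ← 68.181135 − (+6.560e+00/-2.249e+00) = 71.097568
iter 2: u=1.348900  f(a)=+4.444e-01  f'(a)=-1.954e+00  a ← 71.097568 − (+4.444e-01/-1.954e+00) = 71.324994
iter 3: u=1.344599  f(a)=+2.367e-03  f'(a)=-1.933e+00  a ← 71.324994 − (+2.367e-03/-1.933e+00) = 71.326218
iter 4: u=1.344576  f(a)=+6.794e-08  f'(a)=-1.933e+00  a ← 71.326218 − (+6.794e-08/-1.933e+00) = 71.326218
iter 5: u=1.344576  f(a)=+2.842e-14  f'(a)=-1.933e+00  a ← 71.326218 − (+2.842e-14/-1.933e+00) = 71.326218
converged: |Δa| < 1e-12 after 5 iterations
sag = a·(cosh(S/(2a)) − 1) = 71.326218·(cosh(1.344576) − 1) = 74.792980
T_max/T_min = cosh(S/(2a)) = 2.048604

a=71.326 sag=74.793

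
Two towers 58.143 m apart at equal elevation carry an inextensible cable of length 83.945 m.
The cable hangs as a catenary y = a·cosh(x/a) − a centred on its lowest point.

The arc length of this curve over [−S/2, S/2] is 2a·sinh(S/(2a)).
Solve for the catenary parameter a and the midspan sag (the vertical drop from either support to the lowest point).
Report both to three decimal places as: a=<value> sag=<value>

a=18.899 sag=27.132

seed: a₀ = √(S³/(24(L−S))) = √(58.143³/(24·25.802)) = 17.816149
iter 1: u=1.631750  f(a)=+3.661e+00  f'(a)=-3.745e+00  a ← 17.816149 − (+3.661e+00/-3.745e+00) = 18.793796
iter 2: u=1.546867  f(a)=+3.230e-01  f'(a)=-3.111e+00  a ← 18.793796 − (+3.230e-01/-3.111e+00) = 18.897614
iter 3: u=1.538369  f(a)=+3.050e-03  f'(a)=-3.052e+00  a ← 18.897614 − (+3.050e-03/-3.052e+00) = 18.898613
iter 4: u=1.538287  f(a)=+2.777e-07  f'(a)=-3.052e+00  a ← 18.898613 − (+2.777e-07/-3.052e+00) = 18.898613
iter 5: u=1.538287  f(a)=-1.421e-14  f'(a)=-3.052e+00  a ← 18.898613 − (-1.421e-14/-3.052e+00) = 18.898613
converged: |Δa| < 1e-12 after 5 iterations
sag = a·(cosh(S/(2a)) − 1) = 18.898613·(cosh(1.538287) − 1) = 27.132337
T_max/T_min = cosh(S/(2a)) = 2.435679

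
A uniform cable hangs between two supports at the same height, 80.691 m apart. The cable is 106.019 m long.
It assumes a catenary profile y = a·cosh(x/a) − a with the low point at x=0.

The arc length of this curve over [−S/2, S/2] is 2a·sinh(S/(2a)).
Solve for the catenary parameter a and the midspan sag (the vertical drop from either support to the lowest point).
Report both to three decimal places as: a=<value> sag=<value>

a=30.694 sag=30.561

seed: a₀ = √(S³/(24(L−S))) = √(80.691³/(24·25.328)) = 29.398934
iter 1: u=1.372346  f(a)=+2.495e+00  f'(a)=-2.070e+00  a ← 29.398934 − (+2.495e+00/-2.070e+00) = 30.604075
iter 2: u=1.318305  f(a)=+1.616e-01  f'(a)=-1.810e+00  a ← 30.604075 − (+1.616e-01/-1.810e+00) = 30.693367
iter 3: u=1.314470  f(a)=+7.820e-04  f'(a)=-1.792e+00  a ← 30.693367 − (+7.820e-04/-1.792e+00) = 30.693804
iter 4: u=1.314451  f(a)=+1.851e-08  f'(a)=-1.792e+00  a ← 30.693804 − (+1.851e-08/-1.792e+00) = 30.693804
iter 5: u=1.314451  f(a)=+0.000e+00  f'(a)=-1.792e+00  a ← 30.693804 − (+0.000e+00/-1.792e+00) = 30.693804
converged: |Δa| < 1e-12 after 5 iterations
sag = a·(cosh(S/(2a)) − 1) = 30.693804·(cosh(1.314451) − 1) = 30.560720
T_max/T_min = cosh(S/(2a)) = 1.995664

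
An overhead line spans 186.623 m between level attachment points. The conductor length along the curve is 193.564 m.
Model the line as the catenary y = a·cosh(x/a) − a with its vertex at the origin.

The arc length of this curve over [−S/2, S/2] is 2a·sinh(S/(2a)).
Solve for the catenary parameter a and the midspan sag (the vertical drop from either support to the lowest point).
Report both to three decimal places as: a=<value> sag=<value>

seed: a₀ = √(S³/(24(L−S))) = √(186.623³/(24·6.941)) = 197.529110
iter 1: u=0.472394  f(a)=+7.786e-02  f'(a)=-7.186e-02  a ← 197.529110 − (+7.786e-02/-7.186e-02) = 198.612605
iter 2: u=0.469817  f(a)=+6.453e-04  f'(a)=-7.067e-02  a ← 198.612605 − (+6.453e-04/-7.067e-02) = 198.621735
iter 3: u=0.469795  f(a)=+4.514e-08  f'(a)=-7.066e-02  a ← 198.621735 − (+4.514e-08/-7.066e-02) = 198.621736
iter 4: u=0.469795  f(a)=+2.842e-14  f'(a)=-7.066e-02  a ← 198.621736 − (+2.842e-14/-7.066e-02) = 198.621736
converged: |Δa| < 1e-12 after 4 iterations
sag = a·(cosh(S/(2a)) − 1) = 198.621736·(cosh(0.469795) − 1) = 22.324750
T_max/T_min = cosh(S/(2a)) = 1.112398

a=198.622 sag=22.325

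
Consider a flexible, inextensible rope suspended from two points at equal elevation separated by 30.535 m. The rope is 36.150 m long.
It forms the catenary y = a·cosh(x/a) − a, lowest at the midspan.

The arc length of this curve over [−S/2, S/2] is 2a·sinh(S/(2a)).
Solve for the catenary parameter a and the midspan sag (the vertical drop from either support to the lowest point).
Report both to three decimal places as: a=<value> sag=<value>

a=14.920 sag=8.517

seed: a₀ = √(S³/(24(L−S))) = √(30.535³/(24·5.615)) = 14.535045
iter 1: u=1.050392  f(a)=+3.180e-01  f'(a)=-8.613e-01  a ← 14.535045 − (+3.180e-01/-8.613e-01) = 14.904284
iter 2: u=1.024370  f(a)=+1.252e-02  f'(a)=-7.947e-01  a ← 14.904284 − (+1.252e-02/-7.947e-01) = 14.920041
iter 3: u=1.023288  f(a)=+2.117e-05  f'(a)=-7.920e-01  a ← 14.920041 − (+2.117e-05/-7.920e-01) = 14.920068
iter 4: u=1.023286  f(a)=+6.077e-11  f'(a)=-7.920e-01  a ← 14.920068 − (+6.077e-11/-7.920e-01) = 14.920068
iter 5: u=1.023286  f(a)=+0.000e+00  f'(a)=-7.920e-01  a ← 14.920068 − (+0.000e+00/-7.920e-01) = 14.920068
converged: |Δa| < 1e-12 after 5 iterations
sag = a·(cosh(S/(2a)) − 1) = 14.920068·(cosh(1.023286) − 1) = 8.517382
T_max/T_min = cosh(S/(2a)) = 1.570868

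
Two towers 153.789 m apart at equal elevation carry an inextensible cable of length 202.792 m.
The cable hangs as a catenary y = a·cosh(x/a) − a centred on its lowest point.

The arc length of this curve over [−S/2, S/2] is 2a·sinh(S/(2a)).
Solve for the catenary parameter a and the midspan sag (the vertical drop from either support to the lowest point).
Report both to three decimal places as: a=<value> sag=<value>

a=58.097 sag=58.764

seed: a₀ = √(S³/(24(L−S))) = √(153.789³/(24·49.003)) = 55.612312
iter 1: u=1.382688  f(a)=+4.903e+00  f'(a)=-2.123e+00  a ← 55.612312 − (+4.903e+00/-2.123e+00) = 57.921825
iter 2: u=1.327557  f(a)=+3.220e-01  f'(a)=-1.853e+00  a ← 57.921825 − (+3.220e-01/-1.853e+00) = 58.095628
iter 3: u=1.323585  f(a)=+1.604e-03  f'(a)=-1.834e+00  a ← 58.095628 − (+1.604e-03/-1.834e+00) = 58.096503
iter 4: u=1.323565  f(a)=+4.027e-08  f'(a)=-1.834e+00  a ← 58.096503 − (+4.027e-08/-1.834e+00) = 58.096503
iter 5: u=1.323565  f(a)=-5.684e-14  f'(a)=-1.834e+00  a ← 58.096503 − (-5.684e-14/-1.834e+00) = 58.096503
converged: |Δa| < 1e-12 after 5 iterations
sag = a·(cosh(S/(2a)) − 1) = 58.096503·(cosh(1.323565) − 1) = 58.763894
T_max/T_min = cosh(S/(2a)) = 2.011488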